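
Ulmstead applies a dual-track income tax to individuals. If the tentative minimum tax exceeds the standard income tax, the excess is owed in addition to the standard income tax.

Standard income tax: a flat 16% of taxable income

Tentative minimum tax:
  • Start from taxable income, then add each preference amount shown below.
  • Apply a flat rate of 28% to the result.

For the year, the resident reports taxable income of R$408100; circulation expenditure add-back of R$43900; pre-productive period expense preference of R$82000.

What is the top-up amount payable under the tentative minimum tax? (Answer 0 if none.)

Tentative minimum tax:
  Adjusted income: R$408100 + R$43900 + R$82000 = R$534000
  R$534000 × 28% = R$149520

Standard income tax:
  R$408100 × 16% = R$65296

Excess of tentative minimum tax over standard income tax: R$149520 − R$65296 = R$84224.

R$84224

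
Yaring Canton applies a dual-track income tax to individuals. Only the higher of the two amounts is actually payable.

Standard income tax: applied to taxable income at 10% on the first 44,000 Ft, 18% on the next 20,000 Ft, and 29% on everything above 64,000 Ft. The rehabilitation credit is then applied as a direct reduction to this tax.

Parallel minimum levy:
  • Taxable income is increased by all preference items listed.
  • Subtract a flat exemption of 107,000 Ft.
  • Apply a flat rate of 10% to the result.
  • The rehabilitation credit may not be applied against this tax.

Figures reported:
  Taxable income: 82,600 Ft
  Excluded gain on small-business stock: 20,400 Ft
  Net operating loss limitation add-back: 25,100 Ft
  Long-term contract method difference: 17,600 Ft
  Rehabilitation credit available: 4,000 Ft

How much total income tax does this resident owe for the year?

Parallel minimum levy:
  Adjusted income: 82,600 Ft + 20,400 Ft + 25,100 Ft + 17,600 Ft = 145,700 Ft
  Less exemption 107,000 Ft → base 38,700 Ft
  38,700 Ft × 10% = 3,870 Ft

Standard income tax:
  44,000 Ft × 10% = 4,400 Ft
  20,000 Ft × 18% = 3,600 Ft
  18,600 Ft × 29% = 5,394 Ft
  → 13,394 Ft
  Less rehabilitation credit 4,000 Ft → 9,394 Ft

9,394 Ft > 3,870 Ft, so the standard income tax governs.

9,394 Ft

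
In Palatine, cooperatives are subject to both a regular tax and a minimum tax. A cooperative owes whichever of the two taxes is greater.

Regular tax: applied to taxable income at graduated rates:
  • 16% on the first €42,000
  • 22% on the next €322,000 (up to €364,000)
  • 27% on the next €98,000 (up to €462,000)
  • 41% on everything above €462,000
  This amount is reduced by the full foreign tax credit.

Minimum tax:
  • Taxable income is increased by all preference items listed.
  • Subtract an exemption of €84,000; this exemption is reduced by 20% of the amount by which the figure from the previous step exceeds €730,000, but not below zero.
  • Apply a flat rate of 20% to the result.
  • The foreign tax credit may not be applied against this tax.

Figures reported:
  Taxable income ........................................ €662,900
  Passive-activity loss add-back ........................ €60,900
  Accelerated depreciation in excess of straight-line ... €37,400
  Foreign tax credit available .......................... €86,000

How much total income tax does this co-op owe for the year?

€136,688

Minimum tax:
  Adjusted income: €662,900 + €60,900 + €37,400 = €761,200
  Exemption: €84,000 − 20% × (€761,200 − €730,000) = €84,000 − €6,240 = €77,760
  Base: €761,200 − €77,760 = €683,440
  €683,440 × 20% = €136,688

Regular tax:
  €42,000 × 16% = €6,720
  €322,000 × 22% = €70,840
  €98,000 × 27% = €26,460
  €200,900 × 41% = €82,369
  → €186,389
  Less foreign tax credit €86,000 → €100,389

€136,688 > €100,389, so the minimum tax is the binding amount.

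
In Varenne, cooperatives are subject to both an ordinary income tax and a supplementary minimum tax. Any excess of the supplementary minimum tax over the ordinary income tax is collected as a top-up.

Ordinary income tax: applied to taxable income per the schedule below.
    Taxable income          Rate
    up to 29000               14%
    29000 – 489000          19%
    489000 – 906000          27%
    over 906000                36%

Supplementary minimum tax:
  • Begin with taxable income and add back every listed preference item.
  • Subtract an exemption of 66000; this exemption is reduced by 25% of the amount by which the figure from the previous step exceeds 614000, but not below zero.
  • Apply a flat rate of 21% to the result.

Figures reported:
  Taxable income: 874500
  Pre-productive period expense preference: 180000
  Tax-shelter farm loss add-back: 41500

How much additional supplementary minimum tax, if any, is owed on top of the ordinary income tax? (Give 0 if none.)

Ordinary income tax:
  29000 × 14% = 4060
  460000 × 19% = 87400
  385500 × 27% = 104085
  → 195545

Supplementary minimum tax:
  Adjusted income: 874500 + 180000 + 41500 = 1096000
  Exemption: 25% × (1096000 − 614000) = 120500 ≥ 66000, so the exemption is fully phased out
  Base: 1096000 − 0 = 1096000
  1096000 × 21% = 230160

Excess of supplementary minimum tax over ordinary income tax: 230160 − 195545 = 34615.

34615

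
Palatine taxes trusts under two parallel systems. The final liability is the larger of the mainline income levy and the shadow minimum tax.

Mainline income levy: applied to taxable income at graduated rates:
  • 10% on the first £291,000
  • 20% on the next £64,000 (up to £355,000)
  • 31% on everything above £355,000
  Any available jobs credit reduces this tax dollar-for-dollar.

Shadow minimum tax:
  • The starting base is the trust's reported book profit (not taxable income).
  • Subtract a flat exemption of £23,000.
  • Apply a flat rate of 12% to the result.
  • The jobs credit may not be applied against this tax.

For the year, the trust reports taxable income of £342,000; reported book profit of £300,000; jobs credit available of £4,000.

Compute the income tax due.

£35,300

Mainline income levy:
  £291,000 × 10% = £29,100
  £51,000 × 20% = £10,200
  → £39,300
  Less jobs credit £4,000 → £35,300

Shadow minimum tax:
  Base (reported book profit): £300,000
  Less exemption £23,000 → base £277,000
  £277,000 × 12% = £33,240

£35,300 > £33,240, so the mainline income levy governs.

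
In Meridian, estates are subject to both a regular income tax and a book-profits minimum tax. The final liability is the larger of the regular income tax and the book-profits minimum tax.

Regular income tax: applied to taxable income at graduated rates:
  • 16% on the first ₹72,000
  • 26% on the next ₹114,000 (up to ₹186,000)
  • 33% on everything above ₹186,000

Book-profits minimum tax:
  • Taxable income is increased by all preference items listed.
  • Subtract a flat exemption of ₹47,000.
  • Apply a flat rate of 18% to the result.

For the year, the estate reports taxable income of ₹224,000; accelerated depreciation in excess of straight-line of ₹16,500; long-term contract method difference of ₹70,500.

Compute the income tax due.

₹53,700

Regular income tax:
  ₹72,000 × 16% = ₹11,520
  ₹114,000 × 26% = ₹29,640
  ₹38,000 × 33% = ₹12,540
  → ₹53,700

Book-profits minimum tax:
  Adjusted income: ₹224,000 + ₹16,500 + ₹70,500 = ₹311,000
  Less exemption ₹47,000 → base ₹264,000
  ₹264,000 × 18% = ₹47,520

₹53,700 > ₹47,520, so the regular income tax governs.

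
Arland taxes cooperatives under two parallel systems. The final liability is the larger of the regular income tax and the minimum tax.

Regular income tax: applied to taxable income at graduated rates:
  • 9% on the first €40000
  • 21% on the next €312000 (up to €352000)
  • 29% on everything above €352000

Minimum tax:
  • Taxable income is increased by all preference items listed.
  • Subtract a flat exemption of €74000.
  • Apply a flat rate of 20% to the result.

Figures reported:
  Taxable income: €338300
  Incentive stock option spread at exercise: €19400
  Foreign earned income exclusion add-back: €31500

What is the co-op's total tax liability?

€66243

Regular income tax:
  €40000 × 9% = €3600
  €298300 × 21% = €62643
  → €66243

Minimum tax:
  Adjusted income: €338300 + €19400 + €31500 = €389200
  Less exemption €74000 → base €315200
  €315200 × 20% = €63040

€66243 > €63040, so the regular income tax governs.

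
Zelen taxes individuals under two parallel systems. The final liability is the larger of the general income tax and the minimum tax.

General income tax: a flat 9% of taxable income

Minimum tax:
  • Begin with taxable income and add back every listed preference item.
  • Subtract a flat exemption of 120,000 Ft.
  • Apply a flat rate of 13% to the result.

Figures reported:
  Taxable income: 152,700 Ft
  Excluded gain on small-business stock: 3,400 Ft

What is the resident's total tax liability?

13,743 Ft

General income tax:
  152,700 Ft × 9% = 13,743 Ft

Minimum tax:
  Adjusted income: 152,700 Ft + 3,400 Ft = 156,100 Ft
  Less exemption 120,000 Ft → base 36,100 Ft
  36,100 Ft × 13% = 4,693 Ft

13,743 Ft > 4,693 Ft, so the general income tax governs.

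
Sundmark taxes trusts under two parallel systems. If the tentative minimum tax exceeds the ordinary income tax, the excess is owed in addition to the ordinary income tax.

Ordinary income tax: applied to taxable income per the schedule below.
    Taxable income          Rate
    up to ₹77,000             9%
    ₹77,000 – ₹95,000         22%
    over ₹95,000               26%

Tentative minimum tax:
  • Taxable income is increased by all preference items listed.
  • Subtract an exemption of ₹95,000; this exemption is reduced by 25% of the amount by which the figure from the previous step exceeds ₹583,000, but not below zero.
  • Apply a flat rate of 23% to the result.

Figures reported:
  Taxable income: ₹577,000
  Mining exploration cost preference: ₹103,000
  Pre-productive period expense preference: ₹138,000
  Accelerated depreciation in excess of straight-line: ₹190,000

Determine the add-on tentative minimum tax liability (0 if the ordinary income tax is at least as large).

Ordinary income tax:
  ₹77,000 × 9% = ₹6,930
  ₹18,000 × 22% = ₹3,960
  ₹482,000 × 26% = ₹125,320
  → ₹136,210

Tentative minimum tax:
  Adjusted income: ₹577,000 + ₹103,000 + ₹138,000 + ₹190,000 = ₹1,008,000
  Exemption: 25% × (₹1,008,000 − ₹583,000) = ₹106,250 ≥ ₹95,000, so the exemption is fully phased out
  Base: ₹1,008,000 − ₹0 = ₹1,008,000
  ₹1,008,000 × 23% = ₹231,840

Excess of tentative minimum tax over ordinary income tax: ₹231,840 − ₹136,210 = ₹95,630.

₹95,630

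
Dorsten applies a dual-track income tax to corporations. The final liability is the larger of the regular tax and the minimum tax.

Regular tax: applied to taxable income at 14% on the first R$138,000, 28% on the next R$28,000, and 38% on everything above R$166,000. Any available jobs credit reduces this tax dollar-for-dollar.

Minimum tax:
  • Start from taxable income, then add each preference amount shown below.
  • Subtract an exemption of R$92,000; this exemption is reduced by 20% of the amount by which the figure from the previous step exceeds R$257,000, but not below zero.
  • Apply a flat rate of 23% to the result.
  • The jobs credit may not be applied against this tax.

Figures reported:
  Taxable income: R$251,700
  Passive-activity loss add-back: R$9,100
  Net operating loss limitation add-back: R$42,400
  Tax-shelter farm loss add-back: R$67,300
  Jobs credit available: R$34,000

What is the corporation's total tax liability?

Regular tax:
  R$138,000 × 14% = R$19,320
  R$28,000 × 28% = R$7,840
  R$85,700 × 38% = R$32,566
  → R$59,726
  Less jobs credit R$34,000 → R$25,726

Minimum tax:
  Adjusted income: R$251,700 + R$9,100 + R$42,400 + R$67,300 = R$370,500
  Exemption: R$92,000 − 20% × (R$370,500 − R$257,000) = R$92,000 − R$22,700 = R$69,300
  Base: R$370,500 − R$69,300 = R$301,200
  R$301,200 × 23% = R$69,276

R$69,276 > R$25,726, so the minimum tax is the binding amount.

R$69,276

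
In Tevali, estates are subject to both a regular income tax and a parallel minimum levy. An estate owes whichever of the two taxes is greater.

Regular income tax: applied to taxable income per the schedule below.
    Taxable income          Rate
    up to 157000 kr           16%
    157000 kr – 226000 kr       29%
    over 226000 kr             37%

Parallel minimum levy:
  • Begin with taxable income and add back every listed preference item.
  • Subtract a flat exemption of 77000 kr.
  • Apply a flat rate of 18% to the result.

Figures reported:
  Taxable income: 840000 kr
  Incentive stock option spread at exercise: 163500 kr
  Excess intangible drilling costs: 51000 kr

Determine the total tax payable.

Regular income tax:
  157000 kr × 16% = 25120 kr
  69000 kr × 29% = 20010 kr
  614000 kr × 37% = 227180 kr
  → 272310 kr

Parallel minimum levy:
  Adjusted income: 840000 kr + 163500 kr + 51000 kr = 1054500 kr
  Less exemption 77000 kr → base 977500 kr
  977500 kr × 18% = 175950 kr

272310 kr > 175950 kr, so the regular income tax governs.

272310 kr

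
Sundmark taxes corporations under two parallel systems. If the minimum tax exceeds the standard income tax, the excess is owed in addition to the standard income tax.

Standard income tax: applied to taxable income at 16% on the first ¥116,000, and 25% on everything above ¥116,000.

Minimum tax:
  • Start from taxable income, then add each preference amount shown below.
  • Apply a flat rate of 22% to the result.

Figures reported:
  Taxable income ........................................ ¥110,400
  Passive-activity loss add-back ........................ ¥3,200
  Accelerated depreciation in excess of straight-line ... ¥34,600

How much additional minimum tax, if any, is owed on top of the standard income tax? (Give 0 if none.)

Minimum tax:
  Adjusted income: ¥110,400 + ¥3,200 + ¥34,600 = ¥148,200
  ¥148,200 × 22% = ¥32,604

Standard income tax:
  ¥110,400 × 16% = ¥17,664

Excess of minimum tax over standard income tax: ¥32,604 − ¥17,664 = ¥14,940.

¥14,940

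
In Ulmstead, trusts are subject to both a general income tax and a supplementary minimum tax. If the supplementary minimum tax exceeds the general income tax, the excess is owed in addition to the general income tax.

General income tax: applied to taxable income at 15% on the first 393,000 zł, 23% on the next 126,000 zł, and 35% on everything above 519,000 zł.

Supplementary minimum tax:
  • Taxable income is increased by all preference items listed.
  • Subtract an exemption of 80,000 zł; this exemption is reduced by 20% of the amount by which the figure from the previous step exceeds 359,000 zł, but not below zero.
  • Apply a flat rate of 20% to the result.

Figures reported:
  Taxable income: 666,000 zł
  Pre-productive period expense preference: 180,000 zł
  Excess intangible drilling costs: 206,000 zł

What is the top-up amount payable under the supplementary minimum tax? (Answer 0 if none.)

71,020 zł

Supplementary minimum tax:
  Adjusted income: 666,000 zł + 180,000 zł + 206,000 zł = 1,052,000 zł
  Exemption: 20% × (1,052,000 zł − 359,000 zł) = 138,600 zł ≥ 80,000 zł, so the exemption is fully phased out
  Base: 1,052,000 zł − 0 zł = 1,052,000 zł
  1,052,000 zł × 20% = 210,400 zł

General income tax:
  393,000 zł × 15% = 58,950 zł
  126,000 zł × 23% = 28,980 zł
  147,000 zł × 35% = 51,450 zł
  → 139,380 zł

Excess of supplementary minimum tax over general income tax: 210,400 zł − 139,380 zł = 71,020 zł.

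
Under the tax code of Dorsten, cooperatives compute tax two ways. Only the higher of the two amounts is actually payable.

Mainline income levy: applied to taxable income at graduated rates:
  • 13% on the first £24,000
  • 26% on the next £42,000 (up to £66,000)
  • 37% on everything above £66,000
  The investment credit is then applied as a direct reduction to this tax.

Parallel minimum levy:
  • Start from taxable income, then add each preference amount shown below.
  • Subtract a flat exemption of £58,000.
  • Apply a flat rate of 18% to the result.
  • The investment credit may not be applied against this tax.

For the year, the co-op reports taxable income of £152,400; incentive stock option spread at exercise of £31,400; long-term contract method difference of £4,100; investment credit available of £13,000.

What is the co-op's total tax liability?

Parallel minimum levy:
  Adjusted income: £152,400 + £31,400 + £4,100 = £187,900
  Less exemption £58,000 → base £129,900
  £129,900 × 18% = £23,382

Mainline income levy:
  £24,000 × 13% = £3,120
  £42,000 × 26% = £10,920
  £86,400 × 37% = £31,968
  → £46,008
  Less investment credit £13,000 → £33,008

£33,008 > £23,382, so the mainline income levy governs.

£33,008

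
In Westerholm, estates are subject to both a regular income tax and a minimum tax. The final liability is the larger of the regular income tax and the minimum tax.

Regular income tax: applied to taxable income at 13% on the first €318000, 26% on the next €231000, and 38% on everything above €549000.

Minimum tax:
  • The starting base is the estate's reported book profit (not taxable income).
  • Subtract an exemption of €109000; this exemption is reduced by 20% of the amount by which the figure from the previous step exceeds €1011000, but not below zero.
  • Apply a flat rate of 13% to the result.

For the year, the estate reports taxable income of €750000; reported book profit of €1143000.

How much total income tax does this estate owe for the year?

Regular income tax:
  €318000 × 13% = €41340
  €231000 × 26% = €60060
  €201000 × 38% = €76380
  → €177780

Minimum tax:
  Base (reported book profit): €1143000
  Exemption: €109000 − 20% × (€1143000 − €1011000) = €109000 − €26400 = €82600
  Base: €1143000 − €82600 = €1060400
  €1060400 × 13% = €137852

€177780 > €137852, so the regular income tax governs.

€177780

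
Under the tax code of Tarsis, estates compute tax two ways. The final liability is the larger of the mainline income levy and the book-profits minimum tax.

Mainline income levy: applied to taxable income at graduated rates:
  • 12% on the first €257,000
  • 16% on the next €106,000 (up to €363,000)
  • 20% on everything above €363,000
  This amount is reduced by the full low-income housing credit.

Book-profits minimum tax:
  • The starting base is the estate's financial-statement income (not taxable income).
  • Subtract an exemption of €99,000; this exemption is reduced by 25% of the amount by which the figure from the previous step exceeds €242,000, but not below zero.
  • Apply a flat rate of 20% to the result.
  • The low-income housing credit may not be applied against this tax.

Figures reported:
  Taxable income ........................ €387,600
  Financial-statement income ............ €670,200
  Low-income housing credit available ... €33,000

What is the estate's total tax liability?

€134,040

Mainline income levy:
  €257,000 × 12% = €30,840
  €106,000 × 16% = €16,960
  €24,600 × 20% = €4,920
  → €52,720
  Less low-income housing credit €33,000 → €19,720

Book-profits minimum tax:
  Base (financial-statement income): €670,200
  Exemption: 25% × (€670,200 − €242,000) = €107,050 ≥ €99,000, so the exemption is fully phased out
  Base: €670,200 − €0 = €670,200
  €670,200 × 20% = €134,040

€134,040 > €19,720, so the book-profits minimum tax is the binding amount.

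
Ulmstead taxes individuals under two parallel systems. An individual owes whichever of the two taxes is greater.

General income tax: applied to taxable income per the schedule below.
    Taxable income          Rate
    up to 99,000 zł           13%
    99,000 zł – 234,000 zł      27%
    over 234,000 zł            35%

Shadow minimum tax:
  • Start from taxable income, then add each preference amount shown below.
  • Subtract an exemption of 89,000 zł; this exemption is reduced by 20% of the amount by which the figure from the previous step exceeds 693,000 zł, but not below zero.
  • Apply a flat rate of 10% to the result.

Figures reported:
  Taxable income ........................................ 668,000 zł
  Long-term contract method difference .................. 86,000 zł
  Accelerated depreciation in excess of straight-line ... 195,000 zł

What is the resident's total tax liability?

Shadow minimum tax:
  Adjusted income: 668,000 zł + 86,000 zł + 195,000 zł = 949,000 zł
  Exemption: 89,000 zł − 20% × (949,000 zł − 693,000 zł) = 89,000 zł − 51,200 zł = 37,800 zł
  Base: 949,000 zł − 37,800 zł = 911,200 zł
  911,200 zł × 10% = 91,120 zł

General income tax:
  99,000 zł × 13% = 12,870 zł
  135,000 zł × 27% = 36,450 zł
  434,000 zł × 35% = 151,900 zł
  → 201,220 zł

201,220 zł > 91,120 zł, so the general income tax governs.

201,220 zł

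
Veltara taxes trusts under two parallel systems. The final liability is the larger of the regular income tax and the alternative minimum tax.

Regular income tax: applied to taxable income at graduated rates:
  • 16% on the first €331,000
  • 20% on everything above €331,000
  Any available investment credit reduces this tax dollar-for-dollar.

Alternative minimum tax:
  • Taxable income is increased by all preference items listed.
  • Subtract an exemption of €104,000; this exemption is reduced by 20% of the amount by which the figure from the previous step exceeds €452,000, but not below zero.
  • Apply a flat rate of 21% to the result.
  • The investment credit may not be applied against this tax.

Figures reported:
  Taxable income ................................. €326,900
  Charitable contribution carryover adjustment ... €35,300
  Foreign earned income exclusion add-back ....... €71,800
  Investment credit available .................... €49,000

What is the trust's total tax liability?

€69,300

Alternative minimum tax:
  Adjusted income: €326,900 + €35,300 + €71,800 = €434,000
  Exemption: €434,000 ≤ €452,000, so full €104,000 applies
  Base: €434,000 − €104,000 = €330,000
  €330,000 × 21% = €69,300

Regular income tax:
  €326,900 × 16% = €52,304
  Less investment credit €49,000 → €3,304

€69,300 > €3,304, so the alternative minimum tax is the binding amount.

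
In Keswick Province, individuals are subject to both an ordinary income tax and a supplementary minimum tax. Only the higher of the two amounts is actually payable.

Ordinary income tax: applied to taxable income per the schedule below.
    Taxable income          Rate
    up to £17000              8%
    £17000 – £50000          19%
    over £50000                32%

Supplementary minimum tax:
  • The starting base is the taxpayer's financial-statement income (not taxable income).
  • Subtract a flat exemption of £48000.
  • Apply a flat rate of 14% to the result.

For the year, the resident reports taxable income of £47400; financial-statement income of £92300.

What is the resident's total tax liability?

£7136

Supplementary minimum tax:
  Base (financial-statement income): £92300
  Less exemption £48000 → base £44300
  £44300 × 14% = £6202

Ordinary income tax:
  £17000 × 8% = £1360
  £30400 × 19% = £5776
  → £7136

£7136 > £6202, so the ordinary income tax governs.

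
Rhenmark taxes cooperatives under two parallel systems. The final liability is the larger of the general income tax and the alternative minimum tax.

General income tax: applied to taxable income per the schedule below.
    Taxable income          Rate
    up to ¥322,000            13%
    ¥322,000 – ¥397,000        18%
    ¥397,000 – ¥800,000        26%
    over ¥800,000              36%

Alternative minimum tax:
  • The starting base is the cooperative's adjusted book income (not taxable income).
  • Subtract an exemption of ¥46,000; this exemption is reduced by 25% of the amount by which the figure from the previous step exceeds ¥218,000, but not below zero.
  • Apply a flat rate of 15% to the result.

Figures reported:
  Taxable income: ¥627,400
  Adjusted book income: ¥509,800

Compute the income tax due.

Alternative minimum tax:
  Base (adjusted book income): ¥509,800
  Exemption: 25% × (¥509,800 − ¥218,000) = ¥72,950 ≥ ¥46,000, so the exemption is fully phased out
  Base: ¥509,800 − ¥0 = ¥509,800
  ¥509,800 × 15% = ¥76,470

General income tax:
  ¥322,000 × 13% = ¥41,860
  ¥75,000 × 18% = ¥13,500
  ¥230,400 × 26% = ¥59,904
  → ¥115,264

¥115,264 > ¥76,470, so the general income tax governs.

¥115,264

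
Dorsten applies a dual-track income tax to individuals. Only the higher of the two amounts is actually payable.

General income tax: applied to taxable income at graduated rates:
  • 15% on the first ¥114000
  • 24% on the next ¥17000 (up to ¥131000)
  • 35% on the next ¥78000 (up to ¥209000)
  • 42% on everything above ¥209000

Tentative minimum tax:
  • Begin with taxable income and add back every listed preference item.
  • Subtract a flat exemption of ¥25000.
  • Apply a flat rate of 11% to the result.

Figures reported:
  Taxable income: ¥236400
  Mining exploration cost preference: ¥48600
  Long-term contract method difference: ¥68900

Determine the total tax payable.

¥59988

General income tax:
  ¥114000 × 15% = ¥17100
  ¥17000 × 24% = ¥4080
  ¥78000 × 35% = ¥27300
  ¥27400 × 42% = ¥11508
  → ¥59988

Tentative minimum tax:
  Adjusted income: ¥236400 + ¥48600 + ¥68900 = ¥353900
  Less exemption ¥25000 → base ¥328900
  ¥328900 × 11% = ¥36179

¥59988 > ¥36179, so the general income tax governs.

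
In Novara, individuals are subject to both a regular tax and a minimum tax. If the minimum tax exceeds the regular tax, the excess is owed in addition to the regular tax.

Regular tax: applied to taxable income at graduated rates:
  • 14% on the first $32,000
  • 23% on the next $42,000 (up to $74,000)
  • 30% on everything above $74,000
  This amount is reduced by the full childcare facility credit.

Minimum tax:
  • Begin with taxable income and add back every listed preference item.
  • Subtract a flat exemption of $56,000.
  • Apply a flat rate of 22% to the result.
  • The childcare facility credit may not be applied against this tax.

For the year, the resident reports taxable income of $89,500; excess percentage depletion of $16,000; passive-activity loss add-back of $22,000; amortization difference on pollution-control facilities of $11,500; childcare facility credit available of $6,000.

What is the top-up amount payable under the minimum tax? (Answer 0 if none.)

$5,470

Regular tax:
  $32,000 × 14% = $4,480
  $42,000 × 23% = $9,660
  $15,500 × 30% = $4,650
  → $18,790
  Less childcare facility credit $6,000 → $12,790

Minimum tax:
  Adjusted income: $89,500 + $16,000 + $22,000 + $11,500 = $139,000
  Less exemption $56,000 → base $83,000
  $83,000 × 22% = $18,260

Excess of minimum tax over regular tax: $18,260 − $12,790 = $5,470.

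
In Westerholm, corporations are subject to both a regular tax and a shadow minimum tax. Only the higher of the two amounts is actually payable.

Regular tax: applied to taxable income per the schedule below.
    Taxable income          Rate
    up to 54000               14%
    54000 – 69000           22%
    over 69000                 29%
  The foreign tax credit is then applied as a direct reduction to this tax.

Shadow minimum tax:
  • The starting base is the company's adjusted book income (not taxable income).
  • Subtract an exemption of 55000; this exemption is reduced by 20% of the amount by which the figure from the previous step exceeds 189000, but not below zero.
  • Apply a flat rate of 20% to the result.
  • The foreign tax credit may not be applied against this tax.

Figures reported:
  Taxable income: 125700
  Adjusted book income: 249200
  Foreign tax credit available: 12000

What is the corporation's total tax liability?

41248

Shadow minimum tax:
  Base (adjusted book income): 249200
  Exemption: 55000 − 20% × (249200 − 189000) = 55000 − 12040 = 42960
  Base: 249200 − 42960 = 206240
  206240 × 20% = 41248

Regular tax:
  54000 × 14% = 7560
  15000 × 22% = 3300
  56700 × 29% = 16443
  → 27303
  Less foreign tax credit 12000 → 15303

41248 > 15303, so the shadow minimum tax is the binding amount.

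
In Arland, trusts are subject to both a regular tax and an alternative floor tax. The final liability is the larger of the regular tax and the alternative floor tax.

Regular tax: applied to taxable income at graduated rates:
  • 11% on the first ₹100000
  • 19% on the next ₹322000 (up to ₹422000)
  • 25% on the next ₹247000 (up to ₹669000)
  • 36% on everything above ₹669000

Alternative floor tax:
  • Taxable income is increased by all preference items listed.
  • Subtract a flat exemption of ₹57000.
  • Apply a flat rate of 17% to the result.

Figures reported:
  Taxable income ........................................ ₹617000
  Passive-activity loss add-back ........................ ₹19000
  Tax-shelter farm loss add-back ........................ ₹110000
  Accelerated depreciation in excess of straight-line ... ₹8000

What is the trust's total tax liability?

₹120930

Regular tax:
  ₹100000 × 11% = ₹11000
  ₹322000 × 19% = ₹61180
  ₹195000 × 25% = ₹48750
  → ₹120930

Alternative floor tax:
  Adjusted income: ₹617000 + ₹19000 + ₹110000 + ₹8000 = ₹754000
  Less exemption ₹57000 → base ₹697000
  ₹697000 × 17% = ₹118490

₹120930 > ₹118490, so the regular tax governs.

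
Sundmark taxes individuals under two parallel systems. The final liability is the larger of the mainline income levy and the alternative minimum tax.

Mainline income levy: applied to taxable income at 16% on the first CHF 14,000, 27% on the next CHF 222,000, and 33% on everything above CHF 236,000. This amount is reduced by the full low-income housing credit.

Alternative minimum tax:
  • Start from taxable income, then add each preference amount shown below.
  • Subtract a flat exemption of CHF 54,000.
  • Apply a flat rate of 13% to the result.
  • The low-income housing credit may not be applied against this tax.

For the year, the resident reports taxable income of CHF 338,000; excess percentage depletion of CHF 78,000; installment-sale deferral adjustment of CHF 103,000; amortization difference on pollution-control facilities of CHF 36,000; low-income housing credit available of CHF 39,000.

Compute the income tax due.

Alternative minimum tax:
  Adjusted income: CHF 338,000 + CHF 78,000 + CHF 103,000 + CHF 36,000 = CHF 555,000
  Less exemption CHF 54,000 → base CHF 501,000
  CHF 501,000 × 13% = CHF 65,130

Mainline income levy:
  CHF 14,000 × 16% = CHF 2,240
  CHF 222,000 × 27% = CHF 59,940
  CHF 102,000 × 33% = CHF 33,660
  → CHF 95,840
  Less low-income housing credit CHF 39,000 → CHF 56,840

CHF 65,130 > CHF 56,840, so the alternative minimum tax is the binding amount.

CHF 65,130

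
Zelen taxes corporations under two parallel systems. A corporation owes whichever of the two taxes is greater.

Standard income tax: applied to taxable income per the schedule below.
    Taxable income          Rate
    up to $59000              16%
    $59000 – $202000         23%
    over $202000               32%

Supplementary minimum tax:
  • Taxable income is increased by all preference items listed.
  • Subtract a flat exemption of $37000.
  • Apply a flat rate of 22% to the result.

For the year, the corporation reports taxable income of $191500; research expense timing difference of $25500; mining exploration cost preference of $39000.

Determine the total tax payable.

Supplementary minimum tax:
  Adjusted income: $191500 + $25500 + $39000 = $256000
  Less exemption $37000 → base $219000
  $219000 × 22% = $48180

Standard income tax:
  $59000 × 16% = $9440
  $132500 × 23% = $30475
  → $39915

$48180 > $39915, so the supplementary minimum tax is the binding amount.

$48180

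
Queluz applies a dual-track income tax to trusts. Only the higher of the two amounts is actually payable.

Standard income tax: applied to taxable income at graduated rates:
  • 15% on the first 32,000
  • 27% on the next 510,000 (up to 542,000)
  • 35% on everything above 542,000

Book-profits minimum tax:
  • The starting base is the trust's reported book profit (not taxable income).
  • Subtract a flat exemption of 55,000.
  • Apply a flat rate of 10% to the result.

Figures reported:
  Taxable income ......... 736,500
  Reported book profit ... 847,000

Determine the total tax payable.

Standard income tax:
  32,000 × 15% = 4,800
  510,000 × 27% = 137,700
  194,500 × 35% = 68,075
  → 210,575

Book-profits minimum tax:
  Base (reported book profit): 847,000
  Less exemption 55,000 → base 792,000
  792,000 × 10% = 79,200

210,575 > 79,200, so the standard income tax governs.

210,575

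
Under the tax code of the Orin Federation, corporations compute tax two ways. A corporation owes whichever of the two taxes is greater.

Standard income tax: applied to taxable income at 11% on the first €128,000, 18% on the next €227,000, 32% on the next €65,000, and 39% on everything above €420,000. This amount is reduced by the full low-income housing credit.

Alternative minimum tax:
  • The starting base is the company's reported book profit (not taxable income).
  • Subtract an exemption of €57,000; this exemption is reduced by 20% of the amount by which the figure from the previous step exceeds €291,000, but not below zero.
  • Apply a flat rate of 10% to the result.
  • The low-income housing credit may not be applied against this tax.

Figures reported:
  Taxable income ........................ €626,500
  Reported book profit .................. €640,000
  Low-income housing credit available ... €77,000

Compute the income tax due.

Alternative minimum tax:
  Base (reported book profit): €640,000
  Exemption: 20% × (€640,000 − €291,000) = €69,800 ≥ €57,000, so the exemption is fully phased out
  Base: €640,000 − €0 = €640,000
  €640,000 × 10% = €64,000

Standard income tax:
  €128,000 × 11% = €14,080
  €227,000 × 18% = €40,860
  €65,000 × 32% = €20,800
  €206,500 × 39% = €80,535
  → €156,275
  Less low-income housing credit €77,000 → €79,275

€79,275 > €64,000, so the standard income tax governs.

€79,275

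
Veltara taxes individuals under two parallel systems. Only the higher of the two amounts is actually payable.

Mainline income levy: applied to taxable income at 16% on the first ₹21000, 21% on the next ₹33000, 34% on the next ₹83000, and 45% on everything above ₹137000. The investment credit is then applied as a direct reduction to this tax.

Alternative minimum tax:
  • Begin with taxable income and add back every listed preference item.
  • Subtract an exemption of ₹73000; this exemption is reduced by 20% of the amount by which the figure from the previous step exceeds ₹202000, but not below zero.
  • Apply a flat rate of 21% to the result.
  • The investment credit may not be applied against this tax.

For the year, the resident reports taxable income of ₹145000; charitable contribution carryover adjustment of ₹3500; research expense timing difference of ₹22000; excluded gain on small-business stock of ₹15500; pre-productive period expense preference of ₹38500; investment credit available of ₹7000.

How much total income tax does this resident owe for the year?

Alternative minimum tax:
  Adjusted income: ₹145000 + ₹3500 + ₹22000 + ₹15500 + ₹38500 = ₹224500
  Exemption: ₹73000 − 20% × (₹224500 − ₹202000) = ₹73000 − ₹4500 = ₹68500
  Base: ₹224500 − ₹68500 = ₹156000
  ₹156000 × 21% = ₹32760

Mainline income levy:
  ₹21000 × 16% = ₹3360
  ₹33000 × 21% = ₹6930
  ₹83000 × 34% = ₹28220
  ₹8000 × 45% = ₹3600
  → ₹42110
  Less investment credit ₹7000 → ₹35110

₹35110 > ₹32760, so the mainline income levy governs.

₹35110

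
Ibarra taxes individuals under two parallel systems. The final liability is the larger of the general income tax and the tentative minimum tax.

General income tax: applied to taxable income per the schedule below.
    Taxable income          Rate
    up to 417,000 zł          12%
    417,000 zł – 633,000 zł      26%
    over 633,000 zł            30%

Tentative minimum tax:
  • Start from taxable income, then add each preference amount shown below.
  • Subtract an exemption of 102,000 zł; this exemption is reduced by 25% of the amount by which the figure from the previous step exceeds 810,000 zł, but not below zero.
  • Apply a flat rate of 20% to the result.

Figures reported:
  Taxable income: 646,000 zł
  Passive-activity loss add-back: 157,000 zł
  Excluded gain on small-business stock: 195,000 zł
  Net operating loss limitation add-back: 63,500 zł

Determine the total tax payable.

204,475 zł

General income tax:
  417,000 zł × 12% = 50,040 zł
  216,000 zł × 26% = 56,160 zł
  13,000 zł × 30% = 3,900 zł
  → 110,100 zł

Tentative minimum tax:
  Adjusted income: 646,000 zł + 157,000 zł + 195,000 zł + 63,500 zł = 1,061,500 zł
  Exemption: 102,000 zł − 25% × (1,061,500 zł − 810,000 zł) = 102,000 zł − 62,875 zł = 39,125 zł
  Base: 1,061,500 zł − 39,125 zł = 1,022,375 zł
  1,022,375 zł × 20% = 204,475 zł

204,475 zł > 110,100 zł, so the tentative minimum tax is the binding amount.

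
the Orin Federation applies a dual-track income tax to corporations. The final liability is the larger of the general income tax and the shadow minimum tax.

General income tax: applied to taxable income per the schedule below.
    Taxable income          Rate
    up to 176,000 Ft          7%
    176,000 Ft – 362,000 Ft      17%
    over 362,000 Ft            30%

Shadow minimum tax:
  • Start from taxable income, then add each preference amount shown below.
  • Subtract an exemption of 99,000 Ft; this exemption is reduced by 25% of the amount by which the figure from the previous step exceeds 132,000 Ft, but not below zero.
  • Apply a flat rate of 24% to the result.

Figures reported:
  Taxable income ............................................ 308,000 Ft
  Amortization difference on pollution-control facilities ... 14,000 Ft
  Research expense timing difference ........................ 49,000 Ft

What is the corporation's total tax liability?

79,620 Ft

General income tax:
  176,000 Ft × 7% = 12,320 Ft
  132,000 Ft × 17% = 22,440 Ft
  → 34,760 Ft

Shadow minimum tax:
  Adjusted income: 308,000 Ft + 14,000 Ft + 49,000 Ft = 371,000 Ft
  Exemption: 99,000 Ft − 25% × (371,000 Ft − 132,000 Ft) = 99,000 Ft − 59,750 Ft = 39,250 Ft
  Base: 371,000 Ft − 39,250 Ft = 331,750 Ft
  331,750 Ft × 24% = 79,620 Ft

79,620 Ft > 34,760 Ft, so the shadow minimum tax is the binding amount.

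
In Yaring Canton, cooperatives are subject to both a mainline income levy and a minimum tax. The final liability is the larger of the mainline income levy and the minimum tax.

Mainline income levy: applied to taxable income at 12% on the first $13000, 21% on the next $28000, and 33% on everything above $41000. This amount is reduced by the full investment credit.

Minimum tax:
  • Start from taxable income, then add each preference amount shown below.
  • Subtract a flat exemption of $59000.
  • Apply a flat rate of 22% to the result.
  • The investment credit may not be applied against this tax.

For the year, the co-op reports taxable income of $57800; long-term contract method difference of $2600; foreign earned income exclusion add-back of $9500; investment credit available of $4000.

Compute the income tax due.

$8984

Mainline income levy:
  $13000 × 12% = $1560
  $28000 × 21% = $5880
  $16800 × 33% = $5544
  → $12984
  Less investment credit $4000 → $8984

Minimum tax:
  Adjusted income: $57800 + $2600 + $9500 = $69900
  Less exemption $59000 → base $10900
  $10900 × 22% = $2398

$8984 > $2398, so the mainline income levy governs.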